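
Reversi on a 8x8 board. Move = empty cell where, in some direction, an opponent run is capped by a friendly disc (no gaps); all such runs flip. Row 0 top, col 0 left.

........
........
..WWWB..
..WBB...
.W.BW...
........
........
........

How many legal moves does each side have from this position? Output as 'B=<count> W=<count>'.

Answer: B=10 W=6

Derivation:
-- B to move --
(1,1): flips 1 -> legal
(1,2): flips 1 -> legal
(1,3): flips 1 -> legal
(1,4): flips 1 -> legal
(1,5): flips 1 -> legal
(2,1): flips 4 -> legal
(3,0): no bracket -> illegal
(3,1): flips 1 -> legal
(3,5): no bracket -> illegal
(4,0): no bracket -> illegal
(4,2): no bracket -> illegal
(4,5): flips 1 -> legal
(5,0): no bracket -> illegal
(5,1): no bracket -> illegal
(5,2): no bracket -> illegal
(5,3): no bracket -> illegal
(5,4): flips 1 -> legal
(5,5): flips 1 -> legal
B mobility = 10
-- W to move --
(1,4): no bracket -> illegal
(1,5): no bracket -> illegal
(1,6): no bracket -> illegal
(2,6): flips 1 -> legal
(3,5): flips 2 -> legal
(3,6): no bracket -> illegal
(4,2): flips 2 -> legal
(4,5): flips 1 -> legal
(5,2): no bracket -> illegal
(5,3): flips 2 -> legal
(5,4): flips 1 -> legal
W mobility = 6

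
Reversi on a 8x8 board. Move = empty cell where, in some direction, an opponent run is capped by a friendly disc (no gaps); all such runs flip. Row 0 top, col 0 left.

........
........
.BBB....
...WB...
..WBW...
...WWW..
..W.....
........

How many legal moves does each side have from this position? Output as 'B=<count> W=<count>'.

-- B to move --
(2,4): no bracket -> illegal
(3,1): no bracket -> illegal
(3,2): flips 1 -> legal
(3,5): no bracket -> illegal
(4,1): flips 1 -> legal
(4,5): flips 1 -> legal
(4,6): no bracket -> illegal
(5,1): no bracket -> illegal
(5,2): no bracket -> illegal
(5,6): no bracket -> illegal
(6,1): no bracket -> illegal
(6,3): flips 1 -> legal
(6,4): flips 2 -> legal
(6,5): flips 1 -> legal
(6,6): flips 3 -> legal
(7,1): no bracket -> illegal
(7,2): no bracket -> illegal
(7,3): no bracket -> illegal
B mobility = 7
-- W to move --
(1,0): no bracket -> illegal
(1,1): flips 1 -> legal
(1,2): no bracket -> illegal
(1,3): flips 1 -> legal
(1,4): no bracket -> illegal
(2,0): no bracket -> illegal
(2,4): flips 1 -> legal
(2,5): no bracket -> illegal
(3,0): no bracket -> illegal
(3,1): no bracket -> illegal
(3,2): flips 1 -> legal
(3,5): flips 1 -> legal
(4,5): no bracket -> illegal
(5,2): no bracket -> illegal
W mobility = 5

Answer: B=7 W=5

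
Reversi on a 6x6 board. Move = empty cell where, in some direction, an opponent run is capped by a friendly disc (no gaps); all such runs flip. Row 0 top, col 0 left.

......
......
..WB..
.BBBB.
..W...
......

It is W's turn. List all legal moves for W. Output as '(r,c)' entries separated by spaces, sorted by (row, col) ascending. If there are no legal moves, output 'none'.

Answer: (2,0) (2,4) (4,0) (4,4)

Derivation:
(1,2): no bracket -> illegal
(1,3): no bracket -> illegal
(1,4): no bracket -> illegal
(2,0): flips 1 -> legal
(2,1): no bracket -> illegal
(2,4): flips 2 -> legal
(2,5): no bracket -> illegal
(3,0): no bracket -> illegal
(3,5): no bracket -> illegal
(4,0): flips 1 -> legal
(4,1): no bracket -> illegal
(4,3): no bracket -> illegal
(4,4): flips 1 -> legal
(4,5): no bracket -> illegal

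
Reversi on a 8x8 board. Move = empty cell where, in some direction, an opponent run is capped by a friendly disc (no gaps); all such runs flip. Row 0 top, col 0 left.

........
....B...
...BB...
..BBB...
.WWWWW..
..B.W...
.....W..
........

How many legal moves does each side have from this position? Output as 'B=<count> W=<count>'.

-- B to move --
(3,0): flips 1 -> legal
(3,1): no bracket -> illegal
(3,5): no bracket -> illegal
(3,6): no bracket -> illegal
(4,0): no bracket -> illegal
(4,6): no bracket -> illegal
(5,0): flips 1 -> legal
(5,1): flips 1 -> legal
(5,3): flips 1 -> legal
(5,5): flips 1 -> legal
(5,6): flips 1 -> legal
(6,3): no bracket -> illegal
(6,4): flips 2 -> legal
(6,6): no bracket -> illegal
(7,4): no bracket -> illegal
(7,5): no bracket -> illegal
(7,6): flips 3 -> legal
B mobility = 8
-- W to move --
(0,3): no bracket -> illegal
(0,4): flips 3 -> legal
(0,5): flips 3 -> legal
(1,2): flips 2 -> legal
(1,3): flips 2 -> legal
(1,5): flips 2 -> legal
(2,1): flips 1 -> legal
(2,2): flips 2 -> legal
(2,5): flips 1 -> legal
(3,1): no bracket -> illegal
(3,5): no bracket -> illegal
(5,1): no bracket -> illegal
(5,3): no bracket -> illegal
(6,1): flips 1 -> legal
(6,2): flips 1 -> legal
(6,3): flips 1 -> legal
W mobility = 11

Answer: B=8 W=11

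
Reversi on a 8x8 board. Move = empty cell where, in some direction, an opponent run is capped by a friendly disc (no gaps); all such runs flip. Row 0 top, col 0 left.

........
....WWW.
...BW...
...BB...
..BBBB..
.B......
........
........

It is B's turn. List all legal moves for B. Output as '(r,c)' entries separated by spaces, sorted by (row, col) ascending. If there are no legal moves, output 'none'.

(0,3): no bracket -> illegal
(0,4): flips 2 -> legal
(0,5): flips 1 -> legal
(0,6): flips 2 -> legal
(0,7): no bracket -> illegal
(1,3): no bracket -> illegal
(1,7): no bracket -> illegal
(2,5): flips 1 -> legal
(2,6): no bracket -> illegal
(2,7): no bracket -> illegal
(3,5): no bracket -> illegal

Answer: (0,4) (0,5) (0,6) (2,5)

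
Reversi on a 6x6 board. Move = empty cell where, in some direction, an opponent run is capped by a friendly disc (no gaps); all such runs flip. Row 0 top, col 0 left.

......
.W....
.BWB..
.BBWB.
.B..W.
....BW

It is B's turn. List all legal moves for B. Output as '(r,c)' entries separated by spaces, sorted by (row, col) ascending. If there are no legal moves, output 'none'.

(0,0): no bracket -> illegal
(0,1): flips 1 -> legal
(0,2): no bracket -> illegal
(1,0): no bracket -> illegal
(1,2): flips 1 -> legal
(1,3): flips 1 -> legal
(2,0): no bracket -> illegal
(2,4): no bracket -> illegal
(3,5): no bracket -> illegal
(4,2): no bracket -> illegal
(4,3): flips 1 -> legal
(4,5): no bracket -> illegal
(5,3): no bracket -> illegal

Answer: (0,1) (1,2) (1,3) (4,3)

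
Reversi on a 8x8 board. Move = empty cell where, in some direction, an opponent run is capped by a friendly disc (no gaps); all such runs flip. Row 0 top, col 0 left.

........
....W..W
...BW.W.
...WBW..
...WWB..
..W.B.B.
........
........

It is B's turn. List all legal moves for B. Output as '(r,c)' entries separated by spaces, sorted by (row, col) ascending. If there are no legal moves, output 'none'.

(0,3): no bracket -> illegal
(0,4): flips 2 -> legal
(0,5): flips 1 -> legal
(0,6): no bracket -> illegal
(0,7): no bracket -> illegal
(1,3): no bracket -> illegal
(1,5): no bracket -> illegal
(1,6): no bracket -> illegal
(2,2): no bracket -> illegal
(2,5): flips 2 -> legal
(2,7): no bracket -> illegal
(3,2): flips 2 -> legal
(3,6): flips 1 -> legal
(3,7): no bracket -> illegal
(4,1): no bracket -> illegal
(4,2): flips 2 -> legal
(4,6): no bracket -> illegal
(5,1): no bracket -> illegal
(5,3): flips 2 -> legal
(5,5): no bracket -> illegal
(6,1): flips 2 -> legal
(6,2): no bracket -> illegal
(6,3): no bracket -> illegal

Answer: (0,4) (0,5) (2,5) (3,2) (3,6) (4,2) (5,3) (6,1)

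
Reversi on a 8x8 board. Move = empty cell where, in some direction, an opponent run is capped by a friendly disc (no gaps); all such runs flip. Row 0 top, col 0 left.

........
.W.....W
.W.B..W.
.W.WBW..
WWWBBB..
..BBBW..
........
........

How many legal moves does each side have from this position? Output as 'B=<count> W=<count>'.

-- B to move --
(0,0): no bracket -> illegal
(0,1): no bracket -> illegal
(0,2): no bracket -> illegal
(0,6): no bracket -> illegal
(0,7): no bracket -> illegal
(1,0): no bracket -> illegal
(1,2): no bracket -> illegal
(1,5): no bracket -> illegal
(1,6): no bracket -> illegal
(2,0): flips 2 -> legal
(2,2): flips 1 -> legal
(2,4): no bracket -> illegal
(2,5): flips 1 -> legal
(2,7): no bracket -> illegal
(3,0): flips 1 -> legal
(3,2): flips 2 -> legal
(3,6): flips 1 -> legal
(3,7): no bracket -> illegal
(4,6): no bracket -> illegal
(5,0): no bracket -> illegal
(5,1): no bracket -> illegal
(5,6): flips 1 -> legal
(6,4): no bracket -> illegal
(6,5): flips 1 -> legal
(6,6): flips 1 -> legal
B mobility = 9
-- W to move --
(1,2): no bracket -> illegal
(1,3): flips 1 -> legal
(1,4): no bracket -> illegal
(2,2): no bracket -> illegal
(2,4): no bracket -> illegal
(2,5): no bracket -> illegal
(3,2): no bracket -> illegal
(3,6): no bracket -> illegal
(4,6): flips 3 -> legal
(5,1): flips 3 -> legal
(5,6): no bracket -> illegal
(6,1): no bracket -> illegal
(6,2): flips 3 -> legal
(6,3): flips 3 -> legal
(6,4): flips 1 -> legal
(6,5): no bracket -> illegal
W mobility = 6

Answer: B=9 W=6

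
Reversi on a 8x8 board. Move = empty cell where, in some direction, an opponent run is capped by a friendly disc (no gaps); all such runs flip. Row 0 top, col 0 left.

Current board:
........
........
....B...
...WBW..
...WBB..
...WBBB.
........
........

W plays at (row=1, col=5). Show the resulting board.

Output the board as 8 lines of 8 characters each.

Place W at (1,5); scan 8 dirs for brackets.
Dir NW: first cell '.' (not opp) -> no flip
Dir N: first cell '.' (not opp) -> no flip
Dir NE: first cell '.' (not opp) -> no flip
Dir W: first cell '.' (not opp) -> no flip
Dir E: first cell '.' (not opp) -> no flip
Dir SW: opp run (2,4) capped by W -> flip
Dir S: first cell '.' (not opp) -> no flip
Dir SE: first cell '.' (not opp) -> no flip
All flips: (2,4)

Answer: ........
.....W..
....W...
...WBW..
...WBB..
...WBBB.
........
........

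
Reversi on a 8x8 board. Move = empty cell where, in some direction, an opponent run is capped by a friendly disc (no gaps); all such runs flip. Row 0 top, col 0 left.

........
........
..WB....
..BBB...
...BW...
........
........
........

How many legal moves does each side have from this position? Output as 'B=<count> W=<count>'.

-- B to move --
(1,1): flips 1 -> legal
(1,2): flips 1 -> legal
(1,3): no bracket -> illegal
(2,1): flips 1 -> legal
(3,1): no bracket -> illegal
(3,5): no bracket -> illegal
(4,5): flips 1 -> legal
(5,3): no bracket -> illegal
(5,4): flips 1 -> legal
(5,5): flips 1 -> legal
B mobility = 6
-- W to move --
(1,2): no bracket -> illegal
(1,3): no bracket -> illegal
(1,4): no bracket -> illegal
(2,1): no bracket -> illegal
(2,4): flips 2 -> legal
(2,5): no bracket -> illegal
(3,1): no bracket -> illegal
(3,5): no bracket -> illegal
(4,1): no bracket -> illegal
(4,2): flips 2 -> legal
(4,5): no bracket -> illegal
(5,2): no bracket -> illegal
(5,3): no bracket -> illegal
(5,4): no bracket -> illegal
W mobility = 2

Answer: B=6 W=2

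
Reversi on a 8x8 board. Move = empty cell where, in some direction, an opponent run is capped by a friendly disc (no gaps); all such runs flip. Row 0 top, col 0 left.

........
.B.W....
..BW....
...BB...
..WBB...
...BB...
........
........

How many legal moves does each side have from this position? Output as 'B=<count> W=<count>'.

-- B to move --
(0,2): no bracket -> illegal
(0,3): flips 2 -> legal
(0,4): flips 1 -> legal
(1,2): flips 1 -> legal
(1,4): no bracket -> illegal
(2,4): flips 1 -> legal
(3,1): flips 1 -> legal
(3,2): no bracket -> illegal
(4,1): flips 1 -> legal
(5,1): flips 1 -> legal
(5,2): no bracket -> illegal
B mobility = 7
-- W to move --
(0,0): no bracket -> illegal
(0,1): no bracket -> illegal
(0,2): no bracket -> illegal
(1,0): no bracket -> illegal
(1,2): no bracket -> illegal
(2,0): no bracket -> illegal
(2,1): flips 1 -> legal
(2,4): flips 1 -> legal
(2,5): no bracket -> illegal
(3,1): flips 1 -> legal
(3,2): no bracket -> illegal
(3,5): no bracket -> illegal
(4,5): flips 3 -> legal
(5,2): no bracket -> illegal
(5,5): no bracket -> illegal
(6,2): no bracket -> illegal
(6,3): flips 3 -> legal
(6,4): flips 1 -> legal
(6,5): no bracket -> illegal
W mobility = 6

Answer: B=7 W=6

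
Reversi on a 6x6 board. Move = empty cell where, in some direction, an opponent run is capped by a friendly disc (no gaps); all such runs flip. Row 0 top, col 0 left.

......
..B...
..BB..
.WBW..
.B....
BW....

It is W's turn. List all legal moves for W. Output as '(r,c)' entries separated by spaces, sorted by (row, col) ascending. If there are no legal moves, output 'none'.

Answer: (1,1) (1,3)

Derivation:
(0,1): no bracket -> illegal
(0,2): no bracket -> illegal
(0,3): no bracket -> illegal
(1,1): flips 1 -> legal
(1,3): flips 2 -> legal
(1,4): no bracket -> illegal
(2,1): no bracket -> illegal
(2,4): no bracket -> illegal
(3,0): no bracket -> illegal
(3,4): no bracket -> illegal
(4,0): no bracket -> illegal
(4,2): no bracket -> illegal
(4,3): no bracket -> illegal
(5,2): no bracket -> illegal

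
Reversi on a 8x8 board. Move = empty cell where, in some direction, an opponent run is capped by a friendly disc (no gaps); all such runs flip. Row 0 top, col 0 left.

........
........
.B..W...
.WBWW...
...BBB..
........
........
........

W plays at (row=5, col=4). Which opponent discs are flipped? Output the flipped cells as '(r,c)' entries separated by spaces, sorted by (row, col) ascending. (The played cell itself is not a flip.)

Dir NW: opp run (4,3) (3,2) (2,1), next='.' -> no flip
Dir N: opp run (4,4) capped by W -> flip
Dir NE: opp run (4,5), next='.' -> no flip
Dir W: first cell '.' (not opp) -> no flip
Dir E: first cell '.' (not opp) -> no flip
Dir SW: first cell '.' (not opp) -> no flip
Dir S: first cell '.' (not opp) -> no flip
Dir SE: first cell '.' (not opp) -> no flip

Answer: (4,4)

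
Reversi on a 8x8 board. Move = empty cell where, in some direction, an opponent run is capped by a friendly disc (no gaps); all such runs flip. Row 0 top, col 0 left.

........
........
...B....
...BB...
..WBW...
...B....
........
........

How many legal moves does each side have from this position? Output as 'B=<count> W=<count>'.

-- B to move --
(3,1): flips 1 -> legal
(3,2): no bracket -> illegal
(3,5): flips 1 -> legal
(4,1): flips 1 -> legal
(4,5): flips 1 -> legal
(5,1): flips 1 -> legal
(5,2): no bracket -> illegal
(5,4): flips 1 -> legal
(5,5): flips 1 -> legal
B mobility = 7
-- W to move --
(1,2): no bracket -> illegal
(1,3): no bracket -> illegal
(1,4): no bracket -> illegal
(2,2): flips 1 -> legal
(2,4): flips 2 -> legal
(2,5): no bracket -> illegal
(3,2): no bracket -> illegal
(3,5): no bracket -> illegal
(4,5): no bracket -> illegal
(5,2): no bracket -> illegal
(5,4): no bracket -> illegal
(6,2): flips 1 -> legal
(6,3): no bracket -> illegal
(6,4): flips 1 -> legal
W mobility = 4

Answer: B=7 W=4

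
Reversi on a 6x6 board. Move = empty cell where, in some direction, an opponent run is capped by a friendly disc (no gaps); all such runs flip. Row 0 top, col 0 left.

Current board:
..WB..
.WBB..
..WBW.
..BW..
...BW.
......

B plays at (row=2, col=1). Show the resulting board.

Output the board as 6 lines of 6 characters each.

Place B at (2,1); scan 8 dirs for brackets.
Dir NW: first cell '.' (not opp) -> no flip
Dir N: opp run (1,1), next='.' -> no flip
Dir NE: first cell 'B' (not opp) -> no flip
Dir W: first cell '.' (not opp) -> no flip
Dir E: opp run (2,2) capped by B -> flip
Dir SW: first cell '.' (not opp) -> no flip
Dir S: first cell '.' (not opp) -> no flip
Dir SE: first cell 'B' (not opp) -> no flip
All flips: (2,2)

Answer: ..WB..
.WBB..
.BBBW.
..BW..
...BW.
......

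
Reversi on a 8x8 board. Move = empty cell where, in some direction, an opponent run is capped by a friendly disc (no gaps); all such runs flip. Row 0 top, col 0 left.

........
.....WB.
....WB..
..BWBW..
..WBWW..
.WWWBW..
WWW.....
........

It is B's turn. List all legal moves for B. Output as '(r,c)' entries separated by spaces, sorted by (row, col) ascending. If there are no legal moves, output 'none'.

Answer: (0,5) (1,4) (2,3) (3,6) (4,1) (4,6) (5,0) (5,6) (6,3) (6,5) (7,0) (7,2)

Derivation:
(0,4): no bracket -> illegal
(0,5): flips 1 -> legal
(0,6): no bracket -> illegal
(1,3): no bracket -> illegal
(1,4): flips 2 -> legal
(2,2): no bracket -> illegal
(2,3): flips 2 -> legal
(2,6): no bracket -> illegal
(3,1): no bracket -> illegal
(3,6): flips 2 -> legal
(4,0): no bracket -> illegal
(4,1): flips 1 -> legal
(4,6): flips 2 -> legal
(5,0): flips 3 -> legal
(5,6): flips 2 -> legal
(6,3): flips 1 -> legal
(6,4): no bracket -> illegal
(6,5): flips 3 -> legal
(6,6): no bracket -> illegal
(7,0): flips 2 -> legal
(7,1): no bracket -> illegal
(7,2): flips 3 -> legal
(7,3): no bracket -> illegal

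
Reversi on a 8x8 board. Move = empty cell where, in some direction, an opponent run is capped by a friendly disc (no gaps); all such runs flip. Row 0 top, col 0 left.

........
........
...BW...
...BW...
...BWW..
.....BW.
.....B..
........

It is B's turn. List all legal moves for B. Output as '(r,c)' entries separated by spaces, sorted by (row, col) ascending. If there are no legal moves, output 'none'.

(1,3): no bracket -> illegal
(1,4): no bracket -> illegal
(1,5): flips 1 -> legal
(2,5): flips 2 -> legal
(3,5): flips 2 -> legal
(3,6): no bracket -> illegal
(4,6): flips 2 -> legal
(4,7): flips 1 -> legal
(5,3): no bracket -> illegal
(5,4): no bracket -> illegal
(5,7): flips 1 -> legal
(6,6): no bracket -> illegal
(6,7): flips 3 -> legal

Answer: (1,5) (2,5) (3,5) (4,6) (4,7) (5,7) (6,7)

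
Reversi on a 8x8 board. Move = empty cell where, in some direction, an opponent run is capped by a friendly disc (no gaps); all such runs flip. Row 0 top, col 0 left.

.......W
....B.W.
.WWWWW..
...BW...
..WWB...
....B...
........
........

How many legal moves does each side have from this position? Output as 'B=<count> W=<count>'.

Answer: B=9 W=8

Derivation:
-- B to move --
(0,5): no bracket -> illegal
(0,6): no bracket -> illegal
(1,0): no bracket -> illegal
(1,1): flips 1 -> legal
(1,2): no bracket -> illegal
(1,3): flips 1 -> legal
(1,5): flips 1 -> legal
(1,7): no bracket -> illegal
(2,0): no bracket -> illegal
(2,6): no bracket -> illegal
(2,7): no bracket -> illegal
(3,0): no bracket -> illegal
(3,1): no bracket -> illegal
(3,2): flips 2 -> legal
(3,5): flips 1 -> legal
(3,6): flips 1 -> legal
(4,1): flips 2 -> legal
(4,5): no bracket -> illegal
(5,1): flips 1 -> legal
(5,2): no bracket -> illegal
(5,3): flips 1 -> legal
B mobility = 9
-- W to move --
(0,3): flips 1 -> legal
(0,4): flips 1 -> legal
(0,5): flips 1 -> legal
(1,3): no bracket -> illegal
(1,5): no bracket -> illegal
(3,2): flips 1 -> legal
(3,5): no bracket -> illegal
(4,5): flips 1 -> legal
(5,3): no bracket -> illegal
(5,5): flips 2 -> legal
(6,3): no bracket -> illegal
(6,4): flips 2 -> legal
(6,5): flips 1 -> legal
W mobility = 8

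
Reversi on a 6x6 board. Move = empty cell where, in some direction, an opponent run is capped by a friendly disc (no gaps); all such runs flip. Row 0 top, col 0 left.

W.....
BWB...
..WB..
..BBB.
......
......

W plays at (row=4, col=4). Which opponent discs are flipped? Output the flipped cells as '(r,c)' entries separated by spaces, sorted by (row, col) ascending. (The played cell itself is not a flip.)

Dir NW: opp run (3,3) capped by W -> flip
Dir N: opp run (3,4), next='.' -> no flip
Dir NE: first cell '.' (not opp) -> no flip
Dir W: first cell '.' (not opp) -> no flip
Dir E: first cell '.' (not opp) -> no flip
Dir SW: first cell '.' (not opp) -> no flip
Dir S: first cell '.' (not opp) -> no flip
Dir SE: first cell '.' (not opp) -> no flip

Answer: (3,3)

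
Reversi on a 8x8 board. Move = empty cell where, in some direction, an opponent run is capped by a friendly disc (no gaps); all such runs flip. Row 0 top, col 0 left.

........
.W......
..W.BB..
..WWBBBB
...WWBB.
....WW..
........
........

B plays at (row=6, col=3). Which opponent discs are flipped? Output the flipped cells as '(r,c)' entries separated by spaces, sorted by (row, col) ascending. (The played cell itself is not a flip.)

Dir NW: first cell '.' (not opp) -> no flip
Dir N: first cell '.' (not opp) -> no flip
Dir NE: opp run (5,4) capped by B -> flip
Dir W: first cell '.' (not opp) -> no flip
Dir E: first cell '.' (not opp) -> no flip
Dir SW: first cell '.' (not opp) -> no flip
Dir S: first cell '.' (not opp) -> no flip
Dir SE: first cell '.' (not opp) -> no flip

Answer: (5,4)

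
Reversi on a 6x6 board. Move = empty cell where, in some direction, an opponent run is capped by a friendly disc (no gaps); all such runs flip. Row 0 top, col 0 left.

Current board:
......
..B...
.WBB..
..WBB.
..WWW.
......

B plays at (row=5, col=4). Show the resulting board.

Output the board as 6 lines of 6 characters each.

Place B at (5,4); scan 8 dirs for brackets.
Dir NW: opp run (4,3) (3,2) (2,1), next='.' -> no flip
Dir N: opp run (4,4) capped by B -> flip
Dir NE: first cell '.' (not opp) -> no flip
Dir W: first cell '.' (not opp) -> no flip
Dir E: first cell '.' (not opp) -> no flip
Dir SW: edge -> no flip
Dir S: edge -> no flip
Dir SE: edge -> no flip
All flips: (4,4)

Answer: ......
..B...
.WBB..
..WBB.
..WWB.
....B.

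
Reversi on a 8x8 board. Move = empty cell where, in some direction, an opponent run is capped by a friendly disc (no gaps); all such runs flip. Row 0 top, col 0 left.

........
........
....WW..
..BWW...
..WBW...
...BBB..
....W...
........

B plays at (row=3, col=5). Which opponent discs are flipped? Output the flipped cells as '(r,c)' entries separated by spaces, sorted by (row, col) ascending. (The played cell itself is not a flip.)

Dir NW: opp run (2,4), next='.' -> no flip
Dir N: opp run (2,5), next='.' -> no flip
Dir NE: first cell '.' (not opp) -> no flip
Dir W: opp run (3,4) (3,3) capped by B -> flip
Dir E: first cell '.' (not opp) -> no flip
Dir SW: opp run (4,4) capped by B -> flip
Dir S: first cell '.' (not opp) -> no flip
Dir SE: first cell '.' (not opp) -> no flip

Answer: (3,3) (3,4) (4,4)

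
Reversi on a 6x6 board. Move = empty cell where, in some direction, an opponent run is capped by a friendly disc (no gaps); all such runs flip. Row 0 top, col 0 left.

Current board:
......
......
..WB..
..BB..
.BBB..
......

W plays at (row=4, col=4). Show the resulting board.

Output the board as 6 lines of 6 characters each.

Answer: ......
......
..WB..
..BW..
.BBBW.
......

Derivation:
Place W at (4,4); scan 8 dirs for brackets.
Dir NW: opp run (3,3) capped by W -> flip
Dir N: first cell '.' (not opp) -> no flip
Dir NE: first cell '.' (not opp) -> no flip
Dir W: opp run (4,3) (4,2) (4,1), next='.' -> no flip
Dir E: first cell '.' (not opp) -> no flip
Dir SW: first cell '.' (not opp) -> no flip
Dir S: first cell '.' (not opp) -> no flip
Dir SE: first cell '.' (not opp) -> no flip
All flips: (3,3)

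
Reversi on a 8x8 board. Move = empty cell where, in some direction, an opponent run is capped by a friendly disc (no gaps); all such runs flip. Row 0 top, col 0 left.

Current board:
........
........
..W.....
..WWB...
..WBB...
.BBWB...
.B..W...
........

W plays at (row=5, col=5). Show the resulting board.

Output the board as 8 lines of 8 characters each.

Place W at (5,5); scan 8 dirs for brackets.
Dir NW: opp run (4,4) capped by W -> flip
Dir N: first cell '.' (not opp) -> no flip
Dir NE: first cell '.' (not opp) -> no flip
Dir W: opp run (5,4) capped by W -> flip
Dir E: first cell '.' (not opp) -> no flip
Dir SW: first cell 'W' (not opp) -> no flip
Dir S: first cell '.' (not opp) -> no flip
Dir SE: first cell '.' (not opp) -> no flip
All flips: (4,4) (5,4)

Answer: ........
........
..W.....
..WWB...
..WBW...
.BBWWW..
.B..W...
........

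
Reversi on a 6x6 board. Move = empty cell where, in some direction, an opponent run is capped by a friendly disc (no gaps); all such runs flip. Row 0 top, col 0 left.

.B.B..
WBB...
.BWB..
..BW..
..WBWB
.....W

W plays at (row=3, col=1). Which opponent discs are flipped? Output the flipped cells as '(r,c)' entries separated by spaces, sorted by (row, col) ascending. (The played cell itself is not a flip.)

Answer: (3,2)

Derivation:
Dir NW: first cell '.' (not opp) -> no flip
Dir N: opp run (2,1) (1,1) (0,1), next=edge -> no flip
Dir NE: first cell 'W' (not opp) -> no flip
Dir W: first cell '.' (not opp) -> no flip
Dir E: opp run (3,2) capped by W -> flip
Dir SW: first cell '.' (not opp) -> no flip
Dir S: first cell '.' (not opp) -> no flip
Dir SE: first cell 'W' (not opp) -> no flip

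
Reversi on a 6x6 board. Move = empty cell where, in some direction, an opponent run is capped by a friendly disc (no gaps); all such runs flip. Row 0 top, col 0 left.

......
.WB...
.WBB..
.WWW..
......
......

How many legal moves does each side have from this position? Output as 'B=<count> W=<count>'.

-- B to move --
(0,0): flips 1 -> legal
(0,1): no bracket -> illegal
(0,2): no bracket -> illegal
(1,0): flips 1 -> legal
(2,0): flips 1 -> legal
(2,4): no bracket -> illegal
(3,0): flips 1 -> legal
(3,4): no bracket -> illegal
(4,0): flips 1 -> legal
(4,1): flips 1 -> legal
(4,2): flips 1 -> legal
(4,3): flips 1 -> legal
(4,4): flips 1 -> legal
B mobility = 9
-- W to move --
(0,1): no bracket -> illegal
(0,2): flips 2 -> legal
(0,3): flips 1 -> legal
(1,3): flips 3 -> legal
(1,4): flips 1 -> legal
(2,4): flips 2 -> legal
(3,4): no bracket -> illegal
W mobility = 5

Answer: B=9 W=5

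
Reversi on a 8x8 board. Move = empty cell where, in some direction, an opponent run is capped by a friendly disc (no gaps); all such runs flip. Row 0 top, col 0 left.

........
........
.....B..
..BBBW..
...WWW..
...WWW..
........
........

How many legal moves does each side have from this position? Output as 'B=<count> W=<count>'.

-- B to move --
(2,4): no bracket -> illegal
(2,6): no bracket -> illegal
(3,6): flips 1 -> legal
(4,2): no bracket -> illegal
(4,6): no bracket -> illegal
(5,2): flips 1 -> legal
(5,6): flips 1 -> legal
(6,2): no bracket -> illegal
(6,3): flips 2 -> legal
(6,4): flips 2 -> legal
(6,5): flips 5 -> legal
(6,6): flips 2 -> legal
B mobility = 7
-- W to move --
(1,4): no bracket -> illegal
(1,5): flips 1 -> legal
(1,6): flips 2 -> legal
(2,1): flips 1 -> legal
(2,2): flips 1 -> legal
(2,3): flips 2 -> legal
(2,4): flips 1 -> legal
(2,6): no bracket -> illegal
(3,1): flips 3 -> legal
(3,6): no bracket -> illegal
(4,1): no bracket -> illegal
(4,2): no bracket -> illegal
W mobility = 7

Answer: B=7 W=7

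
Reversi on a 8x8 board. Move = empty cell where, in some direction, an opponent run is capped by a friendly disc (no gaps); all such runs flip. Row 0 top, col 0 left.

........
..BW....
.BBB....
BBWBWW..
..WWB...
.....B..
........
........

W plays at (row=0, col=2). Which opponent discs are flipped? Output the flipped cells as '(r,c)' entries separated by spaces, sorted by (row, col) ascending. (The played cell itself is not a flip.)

Answer: (1,2) (2,2)

Derivation:
Dir NW: edge -> no flip
Dir N: edge -> no flip
Dir NE: edge -> no flip
Dir W: first cell '.' (not opp) -> no flip
Dir E: first cell '.' (not opp) -> no flip
Dir SW: first cell '.' (not opp) -> no flip
Dir S: opp run (1,2) (2,2) capped by W -> flip
Dir SE: first cell 'W' (not opp) -> no flip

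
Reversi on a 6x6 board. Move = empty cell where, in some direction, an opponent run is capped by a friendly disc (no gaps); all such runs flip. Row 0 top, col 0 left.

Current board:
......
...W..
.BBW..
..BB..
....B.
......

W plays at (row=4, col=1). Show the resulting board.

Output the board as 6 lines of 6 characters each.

Place W at (4,1); scan 8 dirs for brackets.
Dir NW: first cell '.' (not opp) -> no flip
Dir N: first cell '.' (not opp) -> no flip
Dir NE: opp run (3,2) capped by W -> flip
Dir W: first cell '.' (not opp) -> no flip
Dir E: first cell '.' (not opp) -> no flip
Dir SW: first cell '.' (not opp) -> no flip
Dir S: first cell '.' (not opp) -> no flip
Dir SE: first cell '.' (not opp) -> no flip
All flips: (3,2)

Answer: ......
...W..
.BBW..
..WB..
.W..B.
......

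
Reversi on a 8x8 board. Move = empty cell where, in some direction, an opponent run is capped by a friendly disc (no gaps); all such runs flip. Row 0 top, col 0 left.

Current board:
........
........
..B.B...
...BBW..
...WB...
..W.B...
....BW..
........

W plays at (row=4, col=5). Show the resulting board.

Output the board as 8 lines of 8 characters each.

Answer: ........
........
..B.B...
...BBW..
...WWW..
..W.B...
....BW..
........

Derivation:
Place W at (4,5); scan 8 dirs for brackets.
Dir NW: opp run (3,4), next='.' -> no flip
Dir N: first cell 'W' (not opp) -> no flip
Dir NE: first cell '.' (not opp) -> no flip
Dir W: opp run (4,4) capped by W -> flip
Dir E: first cell '.' (not opp) -> no flip
Dir SW: opp run (5,4), next='.' -> no flip
Dir S: first cell '.' (not opp) -> no flip
Dir SE: first cell '.' (not opp) -> no flip
All flips: (4,4)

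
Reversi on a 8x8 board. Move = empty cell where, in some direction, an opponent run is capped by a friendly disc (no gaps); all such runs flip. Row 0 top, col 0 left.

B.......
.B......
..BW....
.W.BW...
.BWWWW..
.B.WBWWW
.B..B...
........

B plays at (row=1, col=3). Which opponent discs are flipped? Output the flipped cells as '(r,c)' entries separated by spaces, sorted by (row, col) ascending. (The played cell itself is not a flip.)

Dir NW: first cell '.' (not opp) -> no flip
Dir N: first cell '.' (not opp) -> no flip
Dir NE: first cell '.' (not opp) -> no flip
Dir W: first cell '.' (not opp) -> no flip
Dir E: first cell '.' (not opp) -> no flip
Dir SW: first cell 'B' (not opp) -> no flip
Dir S: opp run (2,3) capped by B -> flip
Dir SE: first cell '.' (not opp) -> no flip

Answer: (2,3)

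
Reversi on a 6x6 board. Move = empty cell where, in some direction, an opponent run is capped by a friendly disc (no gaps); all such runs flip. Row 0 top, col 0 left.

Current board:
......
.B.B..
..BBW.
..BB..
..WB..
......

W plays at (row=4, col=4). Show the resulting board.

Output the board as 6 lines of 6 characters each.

Place W at (4,4); scan 8 dirs for brackets.
Dir NW: opp run (3,3) (2,2) (1,1), next='.' -> no flip
Dir N: first cell '.' (not opp) -> no flip
Dir NE: first cell '.' (not opp) -> no flip
Dir W: opp run (4,3) capped by W -> flip
Dir E: first cell '.' (not opp) -> no flip
Dir SW: first cell '.' (not opp) -> no flip
Dir S: first cell '.' (not opp) -> no flip
Dir SE: first cell '.' (not opp) -> no flip
All flips: (4,3)

Answer: ......
.B.B..
..BBW.
..BB..
..WWW.
......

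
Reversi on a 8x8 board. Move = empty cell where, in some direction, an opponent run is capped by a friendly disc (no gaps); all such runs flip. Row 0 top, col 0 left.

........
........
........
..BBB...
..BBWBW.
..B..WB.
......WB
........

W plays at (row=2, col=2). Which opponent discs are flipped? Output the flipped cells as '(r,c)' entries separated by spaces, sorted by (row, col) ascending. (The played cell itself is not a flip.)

Dir NW: first cell '.' (not opp) -> no flip
Dir N: first cell '.' (not opp) -> no flip
Dir NE: first cell '.' (not opp) -> no flip
Dir W: first cell '.' (not opp) -> no flip
Dir E: first cell '.' (not opp) -> no flip
Dir SW: first cell '.' (not opp) -> no flip
Dir S: opp run (3,2) (4,2) (5,2), next='.' -> no flip
Dir SE: opp run (3,3) capped by W -> flip

Answer: (3,3)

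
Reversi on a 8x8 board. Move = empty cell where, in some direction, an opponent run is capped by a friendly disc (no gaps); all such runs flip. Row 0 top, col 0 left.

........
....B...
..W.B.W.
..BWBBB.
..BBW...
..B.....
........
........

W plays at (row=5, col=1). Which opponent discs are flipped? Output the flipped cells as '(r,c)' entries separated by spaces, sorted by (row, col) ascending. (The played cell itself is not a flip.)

Dir NW: first cell '.' (not opp) -> no flip
Dir N: first cell '.' (not opp) -> no flip
Dir NE: opp run (4,2) capped by W -> flip
Dir W: first cell '.' (not opp) -> no flip
Dir E: opp run (5,2), next='.' -> no flip
Dir SW: first cell '.' (not opp) -> no flip
Dir S: first cell '.' (not opp) -> no flip
Dir SE: first cell '.' (not opp) -> no flip

Answer: (4,2)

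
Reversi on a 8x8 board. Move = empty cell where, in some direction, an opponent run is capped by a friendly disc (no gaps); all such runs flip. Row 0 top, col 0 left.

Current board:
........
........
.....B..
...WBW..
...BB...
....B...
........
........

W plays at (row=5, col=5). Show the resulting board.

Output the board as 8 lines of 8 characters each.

Place W at (5,5); scan 8 dirs for brackets.
Dir NW: opp run (4,4) capped by W -> flip
Dir N: first cell '.' (not opp) -> no flip
Dir NE: first cell '.' (not opp) -> no flip
Dir W: opp run (5,4), next='.' -> no flip
Dir E: first cell '.' (not opp) -> no flip
Dir SW: first cell '.' (not opp) -> no flip
Dir S: first cell '.' (not opp) -> no flip
Dir SE: first cell '.' (not opp) -> no flip
All flips: (4,4)

Answer: ........
........
.....B..
...WBW..
...BW...
....BW..
........
........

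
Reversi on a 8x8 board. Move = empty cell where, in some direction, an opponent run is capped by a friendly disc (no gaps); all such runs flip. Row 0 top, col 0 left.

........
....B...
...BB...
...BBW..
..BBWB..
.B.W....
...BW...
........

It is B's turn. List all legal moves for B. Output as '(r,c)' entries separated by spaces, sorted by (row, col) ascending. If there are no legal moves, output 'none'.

(2,5): flips 1 -> legal
(2,6): no bracket -> illegal
(3,6): flips 1 -> legal
(4,6): flips 1 -> legal
(5,2): no bracket -> illegal
(5,4): flips 1 -> legal
(5,5): flips 1 -> legal
(6,2): no bracket -> illegal
(6,5): flips 1 -> legal
(7,3): no bracket -> illegal
(7,4): no bracket -> illegal
(7,5): flips 2 -> legal

Answer: (2,5) (3,6) (4,6) (5,4) (5,5) (6,5) (7,5)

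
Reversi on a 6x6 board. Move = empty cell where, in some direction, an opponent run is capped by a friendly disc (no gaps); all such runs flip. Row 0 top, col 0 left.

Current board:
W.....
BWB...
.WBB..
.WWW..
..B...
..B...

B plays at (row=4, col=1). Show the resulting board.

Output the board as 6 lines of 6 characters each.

Place B at (4,1); scan 8 dirs for brackets.
Dir NW: first cell '.' (not opp) -> no flip
Dir N: opp run (3,1) (2,1) (1,1), next='.' -> no flip
Dir NE: opp run (3,2) capped by B -> flip
Dir W: first cell '.' (not opp) -> no flip
Dir E: first cell 'B' (not opp) -> no flip
Dir SW: first cell '.' (not opp) -> no flip
Dir S: first cell '.' (not opp) -> no flip
Dir SE: first cell 'B' (not opp) -> no flip
All flips: (3,2)

Answer: W.....
BWB...
.WBB..
.WBW..
.BB...
..B...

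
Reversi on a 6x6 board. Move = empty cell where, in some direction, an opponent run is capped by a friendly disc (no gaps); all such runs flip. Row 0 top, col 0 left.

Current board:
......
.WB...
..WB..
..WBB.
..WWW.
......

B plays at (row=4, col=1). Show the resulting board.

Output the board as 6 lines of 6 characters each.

Place B at (4,1); scan 8 dirs for brackets.
Dir NW: first cell '.' (not opp) -> no flip
Dir N: first cell '.' (not opp) -> no flip
Dir NE: opp run (3,2) capped by B -> flip
Dir W: first cell '.' (not opp) -> no flip
Dir E: opp run (4,2) (4,3) (4,4), next='.' -> no flip
Dir SW: first cell '.' (not opp) -> no flip
Dir S: first cell '.' (not opp) -> no flip
Dir SE: first cell '.' (not opp) -> no flip
All flips: (3,2)

Answer: ......
.WB...
..WB..
..BBB.
.BWWW.
......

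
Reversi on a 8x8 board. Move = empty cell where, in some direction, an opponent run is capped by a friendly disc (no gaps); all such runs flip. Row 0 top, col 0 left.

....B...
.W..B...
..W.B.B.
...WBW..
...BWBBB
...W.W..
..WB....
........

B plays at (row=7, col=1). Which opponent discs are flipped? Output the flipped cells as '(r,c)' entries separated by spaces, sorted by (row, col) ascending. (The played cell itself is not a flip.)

Dir NW: first cell '.' (not opp) -> no flip
Dir N: first cell '.' (not opp) -> no flip
Dir NE: opp run (6,2) (5,3) (4,4) (3,5) capped by B -> flip
Dir W: first cell '.' (not opp) -> no flip
Dir E: first cell '.' (not opp) -> no flip
Dir SW: edge -> no flip
Dir S: edge -> no flip
Dir SE: edge -> no flip

Answer: (3,5) (4,4) (5,3) (6,2)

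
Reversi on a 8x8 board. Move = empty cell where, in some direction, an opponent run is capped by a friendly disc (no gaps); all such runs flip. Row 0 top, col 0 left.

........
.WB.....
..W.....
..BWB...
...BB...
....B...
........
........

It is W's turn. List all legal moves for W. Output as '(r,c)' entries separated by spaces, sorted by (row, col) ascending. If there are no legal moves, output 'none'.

(0,1): no bracket -> illegal
(0,2): flips 1 -> legal
(0,3): no bracket -> illegal
(1,3): flips 1 -> legal
(2,1): no bracket -> illegal
(2,3): no bracket -> illegal
(2,4): no bracket -> illegal
(2,5): no bracket -> illegal
(3,1): flips 1 -> legal
(3,5): flips 1 -> legal
(4,1): no bracket -> illegal
(4,2): flips 1 -> legal
(4,5): no bracket -> illegal
(5,2): no bracket -> illegal
(5,3): flips 1 -> legal
(5,5): flips 1 -> legal
(6,3): no bracket -> illegal
(6,4): no bracket -> illegal
(6,5): no bracket -> illegal

Answer: (0,2) (1,3) (3,1) (3,5) (4,2) (5,3) (5,5)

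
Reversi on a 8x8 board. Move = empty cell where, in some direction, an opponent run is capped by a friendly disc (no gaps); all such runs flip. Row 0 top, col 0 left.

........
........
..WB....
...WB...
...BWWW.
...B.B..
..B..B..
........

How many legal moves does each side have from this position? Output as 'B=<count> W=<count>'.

-- B to move --
(1,1): flips 3 -> legal
(1,2): no bracket -> illegal
(1,3): no bracket -> illegal
(2,1): flips 1 -> legal
(2,4): no bracket -> illegal
(3,1): no bracket -> illegal
(3,2): flips 1 -> legal
(3,5): flips 2 -> legal
(3,6): no bracket -> illegal
(3,7): flips 1 -> legal
(4,2): no bracket -> illegal
(4,7): flips 3 -> legal
(5,4): flips 1 -> legal
(5,6): flips 1 -> legal
(5,7): no bracket -> illegal
B mobility = 8
-- W to move --
(1,2): flips 2 -> legal
(1,3): flips 1 -> legal
(1,4): no bracket -> illegal
(2,4): flips 2 -> legal
(2,5): no bracket -> illegal
(3,2): no bracket -> illegal
(3,5): flips 1 -> legal
(4,2): flips 1 -> legal
(5,1): no bracket -> illegal
(5,2): no bracket -> illegal
(5,4): no bracket -> illegal
(5,6): no bracket -> illegal
(6,1): no bracket -> illegal
(6,3): flips 2 -> legal
(6,4): flips 1 -> legal
(6,6): flips 1 -> legal
(7,1): flips 2 -> legal
(7,2): no bracket -> illegal
(7,3): no bracket -> illegal
(7,4): no bracket -> illegal
(7,5): flips 2 -> legal
(7,6): no bracket -> illegal
W mobility = 10

Answer: B=8 W=10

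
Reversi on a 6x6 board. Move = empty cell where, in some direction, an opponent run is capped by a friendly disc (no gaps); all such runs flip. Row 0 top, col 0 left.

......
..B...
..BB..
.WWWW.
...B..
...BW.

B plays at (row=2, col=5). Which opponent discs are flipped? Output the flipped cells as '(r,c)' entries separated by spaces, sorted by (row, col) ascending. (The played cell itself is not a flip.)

Answer: (3,4)

Derivation:
Dir NW: first cell '.' (not opp) -> no flip
Dir N: first cell '.' (not opp) -> no flip
Dir NE: edge -> no flip
Dir W: first cell '.' (not opp) -> no flip
Dir E: edge -> no flip
Dir SW: opp run (3,4) capped by B -> flip
Dir S: first cell '.' (not opp) -> no flip
Dir SE: edge -> no flip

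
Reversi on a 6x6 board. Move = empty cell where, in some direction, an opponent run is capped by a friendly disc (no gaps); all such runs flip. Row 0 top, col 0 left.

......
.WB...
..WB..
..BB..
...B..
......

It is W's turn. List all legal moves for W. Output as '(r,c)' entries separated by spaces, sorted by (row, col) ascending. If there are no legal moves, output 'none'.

Answer: (0,2) (1,3) (2,4) (4,2) (4,4)

Derivation:
(0,1): no bracket -> illegal
(0,2): flips 1 -> legal
(0,3): no bracket -> illegal
(1,3): flips 1 -> legal
(1,4): no bracket -> illegal
(2,1): no bracket -> illegal
(2,4): flips 1 -> legal
(3,1): no bracket -> illegal
(3,4): no bracket -> illegal
(4,1): no bracket -> illegal
(4,2): flips 1 -> legal
(4,4): flips 1 -> legal
(5,2): no bracket -> illegal
(5,3): no bracket -> illegal
(5,4): no bracket -> illegal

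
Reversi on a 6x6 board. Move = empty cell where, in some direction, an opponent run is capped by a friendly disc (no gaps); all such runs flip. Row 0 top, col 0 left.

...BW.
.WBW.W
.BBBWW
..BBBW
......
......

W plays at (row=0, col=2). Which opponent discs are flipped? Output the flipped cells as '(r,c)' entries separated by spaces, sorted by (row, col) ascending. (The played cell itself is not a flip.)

Answer: (0,3)

Derivation:
Dir NW: edge -> no flip
Dir N: edge -> no flip
Dir NE: edge -> no flip
Dir W: first cell '.' (not opp) -> no flip
Dir E: opp run (0,3) capped by W -> flip
Dir SW: first cell 'W' (not opp) -> no flip
Dir S: opp run (1,2) (2,2) (3,2), next='.' -> no flip
Dir SE: first cell 'W' (not opp) -> no flip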